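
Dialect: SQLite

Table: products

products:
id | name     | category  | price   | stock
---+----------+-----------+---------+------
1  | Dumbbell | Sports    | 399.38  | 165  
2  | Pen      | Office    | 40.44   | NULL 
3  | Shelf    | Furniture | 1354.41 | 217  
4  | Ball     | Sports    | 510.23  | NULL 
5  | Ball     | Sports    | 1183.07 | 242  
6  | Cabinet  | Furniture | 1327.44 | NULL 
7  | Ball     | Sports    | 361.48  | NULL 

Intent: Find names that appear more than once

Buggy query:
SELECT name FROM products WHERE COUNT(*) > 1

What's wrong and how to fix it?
Bug: COUNT(*) is an aggregate and cannot be used in WHERE

Fix: Group first, then use HAVING for the count condition

Corrected query:
SELECT name FROM products GROUP BY name HAVING COUNT(*) > 1

Result:
name
----
Ball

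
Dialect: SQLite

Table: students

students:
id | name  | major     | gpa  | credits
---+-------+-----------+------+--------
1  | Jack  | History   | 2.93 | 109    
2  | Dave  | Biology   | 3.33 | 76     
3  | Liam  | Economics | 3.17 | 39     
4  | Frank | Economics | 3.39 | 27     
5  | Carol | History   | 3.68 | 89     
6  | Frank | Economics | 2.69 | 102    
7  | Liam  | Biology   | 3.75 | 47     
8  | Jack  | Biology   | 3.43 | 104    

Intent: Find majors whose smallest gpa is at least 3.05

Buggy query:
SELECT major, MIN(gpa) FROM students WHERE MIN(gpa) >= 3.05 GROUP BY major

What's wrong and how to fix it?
Bug: MIN() in WHERE is a misuse of aggregate

Fix: Replace WHERE with HAVING after the GROUP BY

Corrected query:
SELECT major, MIN(gpa) FROM students GROUP BY major HAVING MIN(gpa) >= 3.05

Result:
major   | MIN(gpa)
--------+---------
Biology | 3.33    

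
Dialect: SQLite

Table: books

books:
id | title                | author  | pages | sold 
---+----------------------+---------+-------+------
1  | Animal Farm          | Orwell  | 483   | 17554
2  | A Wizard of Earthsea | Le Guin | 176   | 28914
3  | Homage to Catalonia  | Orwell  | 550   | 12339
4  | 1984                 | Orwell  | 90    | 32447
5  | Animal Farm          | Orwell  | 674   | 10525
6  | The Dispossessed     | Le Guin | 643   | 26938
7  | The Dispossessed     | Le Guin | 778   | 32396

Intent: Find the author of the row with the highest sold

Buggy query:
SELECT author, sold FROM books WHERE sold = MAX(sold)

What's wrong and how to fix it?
Bug: MAX(sold) is an aggregate and cannot be used directly in WHERE

Fix: Use a subquery: WHERE sold = (SELECT MAX(sold) FROM books)

Corrected query:
SELECT author, sold FROM books WHERE sold = (SELECT MAX(sold) FROM books)

Result:
author | sold 
-------+------
Orwell | 32447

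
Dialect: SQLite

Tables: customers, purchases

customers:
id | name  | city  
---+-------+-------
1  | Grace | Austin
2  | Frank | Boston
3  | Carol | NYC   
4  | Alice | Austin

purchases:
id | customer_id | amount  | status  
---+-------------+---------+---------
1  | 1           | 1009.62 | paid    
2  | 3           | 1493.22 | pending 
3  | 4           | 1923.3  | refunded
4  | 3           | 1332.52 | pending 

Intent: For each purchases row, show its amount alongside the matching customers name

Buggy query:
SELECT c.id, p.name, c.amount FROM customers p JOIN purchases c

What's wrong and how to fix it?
Bug: JOIN with no ON clause produces a cartesian product; every purchases row pairs with every customers row

Fix: Add ON c.customer_id = p.id to the JOIN

Corrected query:
SELECT c.id, p.name, c.amount FROM customers p JOIN purchases c ON c.customer_id = p.id

Result:
id | name  | amount 
---+-------+--------
1  | Grace | 1009.62
2  | Carol | 1493.22
3  | Alice | 1923.3 
4  | Carol | 1332.52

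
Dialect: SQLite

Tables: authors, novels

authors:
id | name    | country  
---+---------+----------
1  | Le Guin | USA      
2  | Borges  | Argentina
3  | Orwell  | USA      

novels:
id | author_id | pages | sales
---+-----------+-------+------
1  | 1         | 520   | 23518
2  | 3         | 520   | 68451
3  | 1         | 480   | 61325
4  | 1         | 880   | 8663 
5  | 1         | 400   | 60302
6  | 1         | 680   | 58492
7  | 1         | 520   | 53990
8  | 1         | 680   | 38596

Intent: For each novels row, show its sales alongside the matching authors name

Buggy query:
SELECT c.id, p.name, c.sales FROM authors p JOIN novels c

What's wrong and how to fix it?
Bug: Missing join condition: each novels row is matched to all authors rows instead of just its own

Fix: Specify the join condition linking the foreign key to the parent id

Corrected query:
SELECT c.id, p.name, c.sales FROM authors p JOIN novels c ON c.author_id = p.id

Result:
id | name    | sales
---+---------+------
1  | Le Guin | 23518
2  | Orwell  | 68451
3  | Le Guin | 61325
4  | Le Guin | 8663 
5  | Le Guin | 60302
6  | Le Guin | 58492
7  | Le Guin | 53990
8  | Le Guin | 38596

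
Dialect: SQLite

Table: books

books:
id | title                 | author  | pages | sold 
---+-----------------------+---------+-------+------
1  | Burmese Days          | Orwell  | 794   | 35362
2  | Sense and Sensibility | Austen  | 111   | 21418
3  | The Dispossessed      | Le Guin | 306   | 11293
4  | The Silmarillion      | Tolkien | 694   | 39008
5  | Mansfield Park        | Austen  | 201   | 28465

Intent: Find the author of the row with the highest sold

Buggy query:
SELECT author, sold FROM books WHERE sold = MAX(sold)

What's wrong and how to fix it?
Bug: WHERE is evaluated per row; an aggregate over the whole table isn't defined there

Fix: Wrap MAX in a scalar subquery so WHERE compares against a single value

Corrected query:
SELECT author, sold FROM books WHERE sold = (SELECT MAX(sold) FROM books)

Result:
author  | sold 
--------+------
Tolkien | 39008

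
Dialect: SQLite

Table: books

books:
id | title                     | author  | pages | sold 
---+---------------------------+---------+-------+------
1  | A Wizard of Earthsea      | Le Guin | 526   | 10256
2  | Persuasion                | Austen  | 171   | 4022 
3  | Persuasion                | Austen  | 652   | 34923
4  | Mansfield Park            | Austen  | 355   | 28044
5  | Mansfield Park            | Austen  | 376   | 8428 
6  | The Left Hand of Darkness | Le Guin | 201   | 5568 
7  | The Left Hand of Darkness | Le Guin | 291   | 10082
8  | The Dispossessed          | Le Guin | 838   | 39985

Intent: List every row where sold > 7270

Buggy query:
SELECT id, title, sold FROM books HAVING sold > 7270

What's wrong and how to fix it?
Bug: HAVING filters the output of aggregation, but this query has no GROUP BY and no aggregate functions, so SQLite rejects it (HAVING clause on a non-aggregate query); the condition here is per row

Fix: Use WHERE for row-level filtering

Corrected query:
SELECT id, title, sold FROM books WHERE sold > 7270

Result:
id | title                     | sold 
---+---------------------------+------
1  | A Wizard of Earthsea      | 10256
3  | Persuasion                | 34923
4  | Mansfield Park            | 28044
5  | Mansfield Park            | 8428 
7  | The Left Hand of Darkness | 10082
8  | The Dispossessed          | 39985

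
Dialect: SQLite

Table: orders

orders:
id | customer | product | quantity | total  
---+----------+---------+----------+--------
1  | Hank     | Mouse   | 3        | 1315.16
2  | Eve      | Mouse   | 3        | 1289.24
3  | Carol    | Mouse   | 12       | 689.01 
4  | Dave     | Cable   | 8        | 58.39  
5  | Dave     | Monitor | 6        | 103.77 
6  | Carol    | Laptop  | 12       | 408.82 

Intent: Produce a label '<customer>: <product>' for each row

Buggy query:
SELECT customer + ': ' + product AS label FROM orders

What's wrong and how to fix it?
Bug: SQLite uses || for string concatenation; + coerces text to numbers (yielding 0)

Fix: Replace + with || to concatenate text

Corrected query:
SELECT customer || ': ' || product AS label FROM orders

Result:
label        
-------------
Hank: Mouse  
Eve: Mouse   
Carol: Mouse 
Dave: Cable  
Dave: Monitor
Carol: Laptop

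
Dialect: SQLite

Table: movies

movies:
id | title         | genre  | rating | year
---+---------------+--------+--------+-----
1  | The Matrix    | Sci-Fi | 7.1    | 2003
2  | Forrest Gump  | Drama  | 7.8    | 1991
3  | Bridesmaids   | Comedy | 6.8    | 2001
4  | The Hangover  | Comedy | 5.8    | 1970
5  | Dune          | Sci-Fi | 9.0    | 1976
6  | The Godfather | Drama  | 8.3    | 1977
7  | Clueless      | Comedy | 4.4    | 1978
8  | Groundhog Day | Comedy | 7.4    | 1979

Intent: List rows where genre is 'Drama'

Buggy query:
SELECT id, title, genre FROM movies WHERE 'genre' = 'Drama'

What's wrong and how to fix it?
Bug: 'genre' in single quotes is a string literal, not the column; the comparison is literal-vs-literal and never true

Fix: Remove the quotes around the column name (or use double quotes for an identifier)

Corrected query:
SELECT id, title, genre FROM movies WHERE genre = 'Drama'

Result:
id | title         | genre
---+---------------+------
2  | Forrest Gump  | Drama
6  | The Godfather | Drama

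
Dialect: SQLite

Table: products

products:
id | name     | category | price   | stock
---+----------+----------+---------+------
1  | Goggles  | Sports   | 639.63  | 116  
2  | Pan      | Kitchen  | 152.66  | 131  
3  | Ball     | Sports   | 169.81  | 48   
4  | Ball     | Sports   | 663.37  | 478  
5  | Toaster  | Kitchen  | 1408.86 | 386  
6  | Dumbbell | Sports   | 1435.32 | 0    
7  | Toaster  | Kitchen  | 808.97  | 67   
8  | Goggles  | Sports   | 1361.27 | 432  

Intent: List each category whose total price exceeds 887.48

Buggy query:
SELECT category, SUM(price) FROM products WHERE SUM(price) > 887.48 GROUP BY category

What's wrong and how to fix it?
Bug: WHERE runs before GROUP BY, so aggregates aren't available there

Fix: Move the aggregate condition to a HAVING clause

Corrected query:
SELECT category, SUM(price) FROM products GROUP BY category HAVING SUM(price) > 887.48

Result:
category | SUM(price)
---------+-----------
Kitchen  | 2370.49   
Sports   | 4269.4    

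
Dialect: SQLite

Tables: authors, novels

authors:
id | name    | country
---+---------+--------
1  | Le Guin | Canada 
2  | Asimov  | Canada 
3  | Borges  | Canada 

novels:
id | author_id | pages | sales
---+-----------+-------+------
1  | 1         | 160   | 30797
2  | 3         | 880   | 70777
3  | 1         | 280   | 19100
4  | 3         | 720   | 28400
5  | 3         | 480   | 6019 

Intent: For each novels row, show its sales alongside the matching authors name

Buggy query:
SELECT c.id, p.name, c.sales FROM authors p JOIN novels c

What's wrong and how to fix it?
Bug: JOIN with no ON clause produces a cartesian product; every novels row pairs with every authors row

Fix: Specify the join condition linking the foreign key to the parent id

Corrected query:
SELECT c.id, p.name, c.sales FROM authors p JOIN novels c ON c.author_id = p.id

Result:
id | name    | sales
---+---------+------
1  | Le Guin | 30797
2  | Borges  | 70777
3  | Le Guin | 19100
4  | Borges  | 28400
5  | Borges  | 6019 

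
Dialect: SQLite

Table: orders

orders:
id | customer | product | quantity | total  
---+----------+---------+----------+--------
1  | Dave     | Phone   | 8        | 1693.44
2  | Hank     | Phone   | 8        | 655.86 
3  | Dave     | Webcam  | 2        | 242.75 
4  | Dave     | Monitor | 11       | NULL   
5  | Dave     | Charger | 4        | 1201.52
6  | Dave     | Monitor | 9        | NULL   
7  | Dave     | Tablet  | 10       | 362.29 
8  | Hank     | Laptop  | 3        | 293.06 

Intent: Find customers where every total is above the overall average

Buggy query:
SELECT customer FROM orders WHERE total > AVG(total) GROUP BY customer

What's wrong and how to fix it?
Bug: WHERE evaluates per row before aggregation, so AVG() is unavailable

Fix: Use a subquery for AVG and a HAVING MIN(...) filter so the condition holds for every row in the group

Corrected query:
SELECT customer FROM orders GROUP BY customer HAVING MIN(total) > (SELECT AVG(total) FROM orders)

Result:
(no rows)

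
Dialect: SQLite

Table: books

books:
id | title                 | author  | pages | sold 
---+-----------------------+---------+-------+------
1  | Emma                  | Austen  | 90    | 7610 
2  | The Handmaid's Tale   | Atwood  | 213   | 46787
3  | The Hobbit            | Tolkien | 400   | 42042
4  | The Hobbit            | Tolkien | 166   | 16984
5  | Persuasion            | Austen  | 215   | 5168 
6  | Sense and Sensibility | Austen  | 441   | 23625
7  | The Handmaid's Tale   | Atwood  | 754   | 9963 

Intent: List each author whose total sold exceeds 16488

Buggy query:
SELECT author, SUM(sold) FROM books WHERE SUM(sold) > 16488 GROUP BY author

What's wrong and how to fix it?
Bug: Aggregate functions cannot appear in a WHERE clause

Fix: Use HAVING (which filters groups after aggregation) instead of WHERE

Corrected query:
SELECT author, SUM(sold) FROM books GROUP BY author HAVING SUM(sold) > 16488

Result:
author  | SUM(sold)
--------+----------
Atwood  | 56750    
Austen  | 36403    
Tolkien | 59026    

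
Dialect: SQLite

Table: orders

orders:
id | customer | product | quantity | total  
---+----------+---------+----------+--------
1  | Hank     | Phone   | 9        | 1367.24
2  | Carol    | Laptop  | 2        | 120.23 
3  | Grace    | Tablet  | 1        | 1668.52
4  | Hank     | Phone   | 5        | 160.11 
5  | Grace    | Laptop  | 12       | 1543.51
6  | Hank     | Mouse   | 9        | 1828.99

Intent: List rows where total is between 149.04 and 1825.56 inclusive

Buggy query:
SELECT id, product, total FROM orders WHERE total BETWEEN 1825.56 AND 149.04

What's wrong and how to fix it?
Bug: BETWEEN expects the lower bound first; with 1825.56 AND 149.04 the range is empty

Fix: Swap the bounds so the smaller value comes first

Corrected query:
SELECT id, product, total FROM orders WHERE total BETWEEN 149.04 AND 1825.56

Result:
id | product | total  
---+---------+--------
1  | Phone   | 1367.24
3  | Tablet  | 1668.52
4  | Phone   | 160.11 
5  | Laptop  | 1543.51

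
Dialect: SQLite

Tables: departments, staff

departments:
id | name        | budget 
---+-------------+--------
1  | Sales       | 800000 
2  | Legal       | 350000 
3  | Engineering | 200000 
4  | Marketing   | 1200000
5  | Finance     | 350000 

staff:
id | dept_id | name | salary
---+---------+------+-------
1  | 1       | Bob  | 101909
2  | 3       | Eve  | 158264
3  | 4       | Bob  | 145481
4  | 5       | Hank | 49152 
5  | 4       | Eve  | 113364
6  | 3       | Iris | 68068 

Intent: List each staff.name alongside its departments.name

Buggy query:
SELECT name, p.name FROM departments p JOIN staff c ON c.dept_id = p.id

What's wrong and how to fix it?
Bug: 'name' exists in both joined tables, so the database can't tell which one is meant

Fix: Prefix ambiguous columns with the table alias

Corrected query:
SELECT c.name, p.name FROM departments p JOIN staff c ON c.dept_id = p.id

Result:
name | name       
-----+------------
Bob  | Sales      
Eve  | Engineering
Bob  | Marketing  
Hank | Finance    
Eve  | Marketing  
Iris | Engineering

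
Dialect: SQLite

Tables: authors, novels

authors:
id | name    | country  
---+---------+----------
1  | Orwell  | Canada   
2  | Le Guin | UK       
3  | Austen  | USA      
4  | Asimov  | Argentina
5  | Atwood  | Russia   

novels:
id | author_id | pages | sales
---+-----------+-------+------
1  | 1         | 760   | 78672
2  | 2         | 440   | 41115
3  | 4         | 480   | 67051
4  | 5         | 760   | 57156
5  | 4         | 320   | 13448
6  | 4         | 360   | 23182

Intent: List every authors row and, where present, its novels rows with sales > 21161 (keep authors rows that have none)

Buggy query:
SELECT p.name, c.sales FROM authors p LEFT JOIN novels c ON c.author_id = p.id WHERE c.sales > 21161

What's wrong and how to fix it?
Bug: A WHERE condition on the right-hand table after LEFT JOIN drops unmatched parents

Fix: Move the right-table condition into the ON clause so unmatched parents are kept

Corrected query:
SELECT p.name, c.sales FROM authors p LEFT JOIN novels c ON c.author_id = p.id AND c.sales > 21161

Result:
name    | sales
--------+------
Orwell  | 78672
Le Guin | 41115
Austen  | NULL 
Asimov  | 23182
Asimov  | 67051
Atwood  | 57156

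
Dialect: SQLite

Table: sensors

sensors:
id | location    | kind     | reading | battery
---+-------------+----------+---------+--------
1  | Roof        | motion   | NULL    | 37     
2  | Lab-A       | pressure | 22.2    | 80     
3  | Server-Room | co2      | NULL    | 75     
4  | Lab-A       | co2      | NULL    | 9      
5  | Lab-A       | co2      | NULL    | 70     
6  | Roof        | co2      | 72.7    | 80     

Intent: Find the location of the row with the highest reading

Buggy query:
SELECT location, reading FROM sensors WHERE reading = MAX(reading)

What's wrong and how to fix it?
Bug: WHERE is evaluated per row; an aggregate over the whole table isn't defined there

Fix: Use a subquery: WHERE reading = (SELECT MAX(reading) FROM sensors)

Corrected query:
SELECT location, reading FROM sensors WHERE reading = (SELECT MAX(reading) FROM sensors)

Result:
location | reading
---------+--------
Roof     | 72.7   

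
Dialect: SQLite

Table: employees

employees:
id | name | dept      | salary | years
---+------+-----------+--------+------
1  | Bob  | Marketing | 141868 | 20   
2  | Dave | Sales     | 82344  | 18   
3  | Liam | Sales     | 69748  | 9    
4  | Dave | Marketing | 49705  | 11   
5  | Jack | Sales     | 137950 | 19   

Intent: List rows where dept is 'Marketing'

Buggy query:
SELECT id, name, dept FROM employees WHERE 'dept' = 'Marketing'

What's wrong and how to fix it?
Bug: 'dept' in single quotes is a string literal, not the column; the comparison is literal-vs-literal and never true

Fix: Reference the column as dept without single quotes

Corrected query:
SELECT id, name, dept FROM employees WHERE dept = 'Marketing'

Result:
id | name | dept     
---+------+----------
1  | Bob  | Marketing
4  | Dave | Marketing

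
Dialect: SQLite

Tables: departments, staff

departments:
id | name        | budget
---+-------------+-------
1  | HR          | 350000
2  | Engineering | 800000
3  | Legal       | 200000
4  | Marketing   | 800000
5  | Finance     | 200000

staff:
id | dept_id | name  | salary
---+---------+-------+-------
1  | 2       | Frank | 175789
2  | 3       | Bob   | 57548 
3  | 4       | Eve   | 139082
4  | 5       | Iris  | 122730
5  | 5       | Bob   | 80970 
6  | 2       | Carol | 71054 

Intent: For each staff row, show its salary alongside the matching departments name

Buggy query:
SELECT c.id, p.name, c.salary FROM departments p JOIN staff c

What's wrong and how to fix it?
Bug: JOIN with no ON clause produces a cartesian product; every staff row pairs with every departments row

Fix: Add ON c.dept_id = p.id to the JOIN

Corrected query:
SELECT c.id, p.name, c.salary FROM departments p JOIN staff c ON c.dept_id = p.id

Result:
id | name        | salary
---+-------------+-------
1  | Engineering | 175789
2  | Legal       | 57548 
3  | Marketing   | 139082
4  | Finance     | 122730
5  | Finance     | 80970 
6  | Engineering | 71054 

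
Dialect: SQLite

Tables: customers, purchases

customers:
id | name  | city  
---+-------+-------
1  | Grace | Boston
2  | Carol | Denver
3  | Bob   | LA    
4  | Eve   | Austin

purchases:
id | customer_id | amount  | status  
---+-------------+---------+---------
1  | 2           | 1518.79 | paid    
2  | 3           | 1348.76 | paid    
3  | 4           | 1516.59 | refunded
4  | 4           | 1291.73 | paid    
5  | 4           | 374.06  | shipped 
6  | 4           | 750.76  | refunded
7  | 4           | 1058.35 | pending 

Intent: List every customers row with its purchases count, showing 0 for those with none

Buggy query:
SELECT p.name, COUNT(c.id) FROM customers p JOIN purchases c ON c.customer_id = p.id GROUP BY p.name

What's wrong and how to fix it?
Bug: An inner join excludes parents with zero children

Fix: Switch to LEFT JOIN to retain unmatched parent rows

Corrected query:
SELECT p.name, COUNT(c.id) FROM customers p LEFT JOIN purchases c ON c.customer_id = p.id GROUP BY p.name

Result:
name  | COUNT(c.id)
------+------------
Bob   | 1          
Carol | 1          
Eve   | 5          
Grace | 0          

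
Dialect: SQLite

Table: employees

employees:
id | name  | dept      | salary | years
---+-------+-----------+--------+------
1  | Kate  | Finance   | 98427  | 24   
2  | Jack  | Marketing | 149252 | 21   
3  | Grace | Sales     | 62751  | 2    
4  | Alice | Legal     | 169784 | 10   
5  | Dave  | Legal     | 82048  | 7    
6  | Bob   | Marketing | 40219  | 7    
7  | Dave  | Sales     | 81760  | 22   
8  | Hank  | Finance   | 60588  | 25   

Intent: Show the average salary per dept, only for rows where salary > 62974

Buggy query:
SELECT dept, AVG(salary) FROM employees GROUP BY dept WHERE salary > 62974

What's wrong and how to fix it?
Bug: WHERE cannot follow GROUP BY

Fix: Place WHERE between FROM and GROUP BY

Corrected query:
SELECT dept, AVG(salary) FROM employees WHERE salary > 62974 GROUP BY dept

Result:
dept      | AVG(salary)
----------+------------
Finance   | 98427      
Legal     | 125916     
Marketing | 149252     
Sales     | 81760      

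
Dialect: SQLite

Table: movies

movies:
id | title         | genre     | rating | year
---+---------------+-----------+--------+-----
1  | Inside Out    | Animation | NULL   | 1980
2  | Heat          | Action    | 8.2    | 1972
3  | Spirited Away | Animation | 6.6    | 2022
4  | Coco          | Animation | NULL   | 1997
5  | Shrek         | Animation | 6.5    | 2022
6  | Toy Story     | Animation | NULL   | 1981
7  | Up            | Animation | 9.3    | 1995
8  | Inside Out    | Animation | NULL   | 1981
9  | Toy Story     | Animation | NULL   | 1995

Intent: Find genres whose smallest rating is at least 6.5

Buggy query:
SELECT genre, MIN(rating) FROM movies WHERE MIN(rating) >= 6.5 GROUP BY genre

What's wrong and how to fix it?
Bug: MIN() in WHERE is a misuse of aggregate

Fix: Replace WHERE with HAVING after the GROUP BY

Corrected query:
SELECT genre, MIN(rating) FROM movies GROUP BY genre HAVING MIN(rating) >= 6.5

Result:
genre     | MIN(rating)
----------+------------
Action    | 8.2        
Animation | 6.5        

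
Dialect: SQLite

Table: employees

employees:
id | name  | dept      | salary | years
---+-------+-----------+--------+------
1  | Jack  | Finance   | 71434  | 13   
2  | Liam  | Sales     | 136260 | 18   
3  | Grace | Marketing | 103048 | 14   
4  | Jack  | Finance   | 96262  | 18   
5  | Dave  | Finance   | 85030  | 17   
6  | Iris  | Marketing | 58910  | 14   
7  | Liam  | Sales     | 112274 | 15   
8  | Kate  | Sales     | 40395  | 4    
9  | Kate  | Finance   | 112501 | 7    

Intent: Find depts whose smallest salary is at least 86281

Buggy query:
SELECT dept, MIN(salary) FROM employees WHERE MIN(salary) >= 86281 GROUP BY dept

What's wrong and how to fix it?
Bug: MIN() in WHERE is a misuse of aggregate

Fix: Replace WHERE with HAVING after the GROUP BY

Corrected query:
SELECT dept, MIN(salary) FROM employees GROUP BY dept HAVING MIN(salary) >= 86281

Result:
(no rows)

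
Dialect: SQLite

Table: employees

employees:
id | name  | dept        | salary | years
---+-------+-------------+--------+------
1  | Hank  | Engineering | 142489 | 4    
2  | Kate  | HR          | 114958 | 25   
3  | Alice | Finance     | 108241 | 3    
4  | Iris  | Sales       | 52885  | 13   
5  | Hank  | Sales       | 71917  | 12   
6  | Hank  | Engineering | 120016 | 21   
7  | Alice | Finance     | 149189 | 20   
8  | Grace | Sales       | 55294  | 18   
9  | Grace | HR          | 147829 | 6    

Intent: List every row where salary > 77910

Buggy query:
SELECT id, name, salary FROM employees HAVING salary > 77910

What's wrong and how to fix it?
Bug: This is a non-aggregate query (no GROUP BY, no aggregates), so in SQLite the HAVING clause is invalid here; a row-level condition belongs in WHERE

Fix: Replace HAVING with WHERE since the condition applies to individual rows

Corrected query:
SELECT id, name, salary FROM employees WHERE salary > 77910

Result:
id | name  | salary
---+-------+-------
1  | Hank  | 142489
2  | Kate  | 114958
3  | Alice | 108241
6  | Hank  | 120016
7  | Alice | 149189
9  | Grace | 147829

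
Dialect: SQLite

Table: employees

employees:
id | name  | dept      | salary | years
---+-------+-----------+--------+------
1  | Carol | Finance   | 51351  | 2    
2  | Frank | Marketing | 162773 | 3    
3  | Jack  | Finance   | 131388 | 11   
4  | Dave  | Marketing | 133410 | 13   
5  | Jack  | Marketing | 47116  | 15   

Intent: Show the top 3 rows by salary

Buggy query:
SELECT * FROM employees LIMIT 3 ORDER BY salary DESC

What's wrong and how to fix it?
Bug: ORDER BY cannot follow LIMIT; LIMIT is the final clause

Fix: Swap the clauses: ORDER BY first, then LIMIT

Corrected query:
SELECT * FROM employees ORDER BY salary DESC LIMIT 3

Result:
id | name  | dept      | salary | years
---+-------+-----------+--------+------
2  | Frank | Marketing | 162773 | 3    
4  | Dave  | Marketing | 133410 | 13   
3  | Jack  | Finance   | 131388 | 11   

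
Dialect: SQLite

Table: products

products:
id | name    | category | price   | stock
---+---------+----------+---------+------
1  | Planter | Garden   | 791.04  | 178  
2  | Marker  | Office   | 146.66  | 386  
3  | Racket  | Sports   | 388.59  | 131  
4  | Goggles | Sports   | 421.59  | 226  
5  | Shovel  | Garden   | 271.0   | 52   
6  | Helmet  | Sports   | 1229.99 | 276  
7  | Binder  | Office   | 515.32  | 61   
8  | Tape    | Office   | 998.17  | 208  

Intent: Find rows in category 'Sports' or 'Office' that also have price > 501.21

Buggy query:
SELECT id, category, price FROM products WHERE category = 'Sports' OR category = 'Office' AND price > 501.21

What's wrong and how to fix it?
Bug: AND binds tighter than OR, so this parses as category = 'Sports' OR (category = 'Office' AND price > 501.21)

Fix: Add parentheses around the OR so the AND applies to both alternatives

Corrected query:
SELECT id, category, price FROM products WHERE (category = 'Sports' OR category = 'Office') AND price > 501.21

Result:
id | category | price  
---+----------+--------
6  | Sports   | 1229.99
7  | Office   | 515.32 
8  | Office   | 998.17 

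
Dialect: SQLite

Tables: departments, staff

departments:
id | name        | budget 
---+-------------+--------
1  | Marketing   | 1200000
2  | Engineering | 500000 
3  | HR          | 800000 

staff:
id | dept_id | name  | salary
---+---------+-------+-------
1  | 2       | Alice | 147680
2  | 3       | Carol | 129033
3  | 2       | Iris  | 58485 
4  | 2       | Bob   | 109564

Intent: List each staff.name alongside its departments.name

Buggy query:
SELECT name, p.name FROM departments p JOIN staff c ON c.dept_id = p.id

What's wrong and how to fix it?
Bug: Both tables have a 'name' column; the unqualified reference is ambiguous

Fix: Prefix ambiguous columns with the table alias

Corrected query:
SELECT c.name, p.name FROM departments p JOIN staff c ON c.dept_id = p.id

Result:
name  | name       
------+------------
Alice | Engineering
Carol | HR         
Iris  | Engineering
Bob   | Engineering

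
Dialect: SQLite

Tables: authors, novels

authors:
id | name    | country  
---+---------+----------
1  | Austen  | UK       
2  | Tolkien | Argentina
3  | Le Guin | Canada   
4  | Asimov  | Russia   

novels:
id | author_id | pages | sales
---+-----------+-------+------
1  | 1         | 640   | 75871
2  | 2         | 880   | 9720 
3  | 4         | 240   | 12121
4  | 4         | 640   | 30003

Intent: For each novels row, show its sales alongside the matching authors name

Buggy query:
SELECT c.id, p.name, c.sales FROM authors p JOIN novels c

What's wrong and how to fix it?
Bug: JOIN with no ON clause produces a cartesian product; every novels row pairs with every authors row

Fix: Add ON c.author_id = p.id to the JOIN

Corrected query:
SELECT c.id, p.name, c.sales FROM authors p JOIN novels c ON c.author_id = p.id

Result:
id | name    | sales
---+---------+------
1  | Austen  | 75871
2  | Tolkien | 9720 
3  | Asimov  | 12121
4  | Asimov  | 30003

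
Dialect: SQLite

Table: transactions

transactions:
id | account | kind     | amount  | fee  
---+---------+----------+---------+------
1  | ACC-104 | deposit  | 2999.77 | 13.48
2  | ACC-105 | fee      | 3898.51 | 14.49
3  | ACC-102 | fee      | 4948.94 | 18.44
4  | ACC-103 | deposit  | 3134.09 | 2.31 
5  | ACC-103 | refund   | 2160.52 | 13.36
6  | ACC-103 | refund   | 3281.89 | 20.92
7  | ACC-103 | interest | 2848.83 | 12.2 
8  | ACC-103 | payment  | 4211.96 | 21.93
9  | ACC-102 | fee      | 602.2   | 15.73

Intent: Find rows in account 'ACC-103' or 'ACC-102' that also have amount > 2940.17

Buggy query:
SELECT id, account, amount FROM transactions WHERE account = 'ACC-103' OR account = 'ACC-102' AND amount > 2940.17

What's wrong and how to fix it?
Bug: Without parentheses, AND is evaluated before OR, so the amount filter only applies to the 'ACC-102' branch

Fix: Add parentheses around the OR so the AND applies to both alternatives

Corrected query:
SELECT id, account, amount FROM transactions WHERE (account = 'ACC-103' OR account = 'ACC-102') AND amount > 2940.17

Result:
id | account | amount 
---+---------+--------
3  | ACC-102 | 4948.94
4  | ACC-103 | 3134.09
6  | ACC-103 | 3281.89
8  | ACC-103 | 4211.96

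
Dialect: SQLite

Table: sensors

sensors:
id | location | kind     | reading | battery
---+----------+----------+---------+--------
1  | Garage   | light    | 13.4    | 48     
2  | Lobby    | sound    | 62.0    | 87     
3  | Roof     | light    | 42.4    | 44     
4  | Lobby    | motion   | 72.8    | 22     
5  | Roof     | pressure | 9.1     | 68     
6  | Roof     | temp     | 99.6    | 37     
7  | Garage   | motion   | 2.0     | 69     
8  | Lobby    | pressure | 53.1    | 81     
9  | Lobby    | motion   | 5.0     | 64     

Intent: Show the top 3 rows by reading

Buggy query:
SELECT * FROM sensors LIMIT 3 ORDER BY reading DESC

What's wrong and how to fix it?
Bug: ORDER BY cannot follow LIMIT; LIMIT is the final clause

Fix: Sort with ORDER BY, then apply LIMIT

Corrected query:
SELECT * FROM sensors ORDER BY reading DESC LIMIT 3

Result:
id | location | kind   | reading | battery
---+----------+--------+---------+--------
6  | Roof     | temp   | 99.6    | 37     
4  | Lobby    | motion | 72.8    | 22     
2  | Lobby    | sound  | 62      | 87     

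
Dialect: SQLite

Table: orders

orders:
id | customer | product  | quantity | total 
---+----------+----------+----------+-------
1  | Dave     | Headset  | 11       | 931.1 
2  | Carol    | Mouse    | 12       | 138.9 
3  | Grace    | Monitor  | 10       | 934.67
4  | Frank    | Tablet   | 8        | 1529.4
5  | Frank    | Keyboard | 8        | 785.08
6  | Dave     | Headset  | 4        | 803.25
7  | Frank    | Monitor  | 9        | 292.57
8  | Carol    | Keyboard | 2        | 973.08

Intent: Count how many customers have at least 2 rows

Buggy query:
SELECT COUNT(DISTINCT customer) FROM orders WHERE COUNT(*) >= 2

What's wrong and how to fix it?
Bug: WHERE filters individual rows, not groups, so a group-level COUNT is invalid there

Fix: Use a subquery that GROUPs and filters with HAVING, then count its rows

Corrected query:
SELECT COUNT(*) FROM (SELECT customer FROM orders GROUP BY customer HAVING COUNT(*) >= 2)

Result:
COUNT(*)
--------
3       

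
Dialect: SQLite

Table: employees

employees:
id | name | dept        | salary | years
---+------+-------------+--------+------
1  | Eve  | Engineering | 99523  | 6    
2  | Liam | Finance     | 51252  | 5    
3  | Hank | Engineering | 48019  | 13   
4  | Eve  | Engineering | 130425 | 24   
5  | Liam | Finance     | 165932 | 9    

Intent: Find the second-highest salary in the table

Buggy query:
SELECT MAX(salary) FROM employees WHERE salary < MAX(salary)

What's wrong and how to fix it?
Bug: The inner MAX is an aggregate inside WHERE, which is not allowed

Fix: Put the inner MAX in a scalar subquery

Corrected query:
SELECT MAX(salary) FROM employees WHERE salary < (SELECT MAX(salary) FROM employees)

Result:
MAX(salary)
-----------
130425     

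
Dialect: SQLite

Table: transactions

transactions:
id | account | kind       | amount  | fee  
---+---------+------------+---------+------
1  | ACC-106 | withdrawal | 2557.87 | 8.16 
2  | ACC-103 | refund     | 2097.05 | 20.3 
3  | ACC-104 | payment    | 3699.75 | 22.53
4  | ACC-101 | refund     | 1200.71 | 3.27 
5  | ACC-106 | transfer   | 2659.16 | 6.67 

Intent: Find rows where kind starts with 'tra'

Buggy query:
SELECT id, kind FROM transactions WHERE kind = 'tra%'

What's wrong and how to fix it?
Bug: Wildcards only work with LIKE; '=' treats '%' as a literal character

Fix: Use LIKE for wildcard pattern matching

Corrected query:
SELECT id, kind FROM transactions WHERE kind LIKE 'tra%'

Result:
id | kind    
---+---------
5  | transfer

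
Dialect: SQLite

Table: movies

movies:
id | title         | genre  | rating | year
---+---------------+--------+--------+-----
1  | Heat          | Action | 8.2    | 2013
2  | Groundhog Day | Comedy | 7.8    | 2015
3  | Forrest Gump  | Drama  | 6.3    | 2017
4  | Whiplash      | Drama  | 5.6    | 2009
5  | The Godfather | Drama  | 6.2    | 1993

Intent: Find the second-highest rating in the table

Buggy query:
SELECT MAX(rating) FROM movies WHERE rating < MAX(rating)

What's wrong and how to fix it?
Bug: The inner MAX is an aggregate inside WHERE, which is not allowed

Fix: Compute the overall MAX in a subquery, then take MAX of rows below it

Corrected query:
SELECT MAX(rating) FROM movies WHERE rating < (SELECT MAX(rating) FROM movies)

Result:
MAX(rating)
-----------
7.8        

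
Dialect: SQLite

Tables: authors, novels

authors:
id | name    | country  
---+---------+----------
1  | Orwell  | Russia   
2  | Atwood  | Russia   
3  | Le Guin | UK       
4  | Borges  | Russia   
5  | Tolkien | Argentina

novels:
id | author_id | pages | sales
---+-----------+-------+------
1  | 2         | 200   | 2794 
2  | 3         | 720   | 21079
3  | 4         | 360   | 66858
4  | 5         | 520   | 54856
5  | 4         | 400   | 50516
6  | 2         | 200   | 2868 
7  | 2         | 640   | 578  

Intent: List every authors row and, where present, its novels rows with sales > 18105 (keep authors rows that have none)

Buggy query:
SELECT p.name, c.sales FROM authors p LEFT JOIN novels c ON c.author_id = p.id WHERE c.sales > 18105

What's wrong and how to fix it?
Bug: Filtering c.sales in WHERE discards the NULL rows produced by LEFT JOIN, turning it into an inner join

Fix: Put 'c.sales > 18105' in the JOIN's ON clause instead of WHERE

Corrected query:
SELECT p.name, c.sales FROM authors p LEFT JOIN novels c ON c.author_id = p.id AND c.sales > 18105

Result:
name    | sales
--------+------
Orwell  | NULL 
Atwood  | NULL 
Le Guin | 21079
Borges  | 50516
Borges  | 66858
Tolkien | 54856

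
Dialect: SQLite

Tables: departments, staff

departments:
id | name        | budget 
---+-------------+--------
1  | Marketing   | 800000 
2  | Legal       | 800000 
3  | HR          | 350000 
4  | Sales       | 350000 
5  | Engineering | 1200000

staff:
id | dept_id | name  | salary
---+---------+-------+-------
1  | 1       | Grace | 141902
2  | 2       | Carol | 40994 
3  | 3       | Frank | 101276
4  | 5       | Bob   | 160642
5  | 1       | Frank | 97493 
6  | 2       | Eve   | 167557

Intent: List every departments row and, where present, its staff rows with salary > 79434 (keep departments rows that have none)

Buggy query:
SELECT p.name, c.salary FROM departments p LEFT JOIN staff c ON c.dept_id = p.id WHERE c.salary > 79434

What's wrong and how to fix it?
Bug: A WHERE condition on the right-hand table after LEFT JOIN drops unmatched parents

Fix: Move the right-table condition into the ON clause so unmatched parents are kept

Corrected query:
SELECT p.name, c.salary FROM departments p LEFT JOIN staff c ON c.dept_id = p.id AND c.salary > 79434

Result:
name        | salary
------------+-------
Marketing   | 97493 
Marketing   | 141902
Legal       | 167557
HR          | 101276
Sales       | NULL  
Engineering | 160642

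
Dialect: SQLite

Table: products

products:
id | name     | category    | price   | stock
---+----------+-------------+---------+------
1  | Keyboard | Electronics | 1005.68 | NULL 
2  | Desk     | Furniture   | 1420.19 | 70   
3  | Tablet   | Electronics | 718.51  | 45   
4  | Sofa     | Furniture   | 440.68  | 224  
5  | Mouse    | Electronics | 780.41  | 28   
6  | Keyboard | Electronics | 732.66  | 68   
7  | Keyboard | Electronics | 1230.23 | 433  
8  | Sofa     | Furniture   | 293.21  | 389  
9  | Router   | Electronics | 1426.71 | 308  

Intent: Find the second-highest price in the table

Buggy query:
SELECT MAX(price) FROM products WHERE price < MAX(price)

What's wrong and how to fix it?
Bug: MAX(price) on the right of the comparison is an aggregate-in-WHERE error

Fix: Compute the overall MAX in a subquery, then take MAX of rows below it

Corrected query:
SELECT MAX(price) FROM products WHERE price < (SELECT MAX(price) FROM products)

Result:
MAX(price)
----------
1420.19   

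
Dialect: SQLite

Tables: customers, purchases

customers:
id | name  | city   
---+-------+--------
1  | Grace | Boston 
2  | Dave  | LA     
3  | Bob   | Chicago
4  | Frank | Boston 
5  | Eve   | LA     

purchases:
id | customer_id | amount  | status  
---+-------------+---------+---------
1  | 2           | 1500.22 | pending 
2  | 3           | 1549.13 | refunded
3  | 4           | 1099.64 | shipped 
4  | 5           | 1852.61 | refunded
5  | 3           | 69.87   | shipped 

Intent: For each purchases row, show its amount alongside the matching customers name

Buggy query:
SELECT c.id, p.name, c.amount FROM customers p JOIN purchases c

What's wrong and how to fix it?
Bug: Missing join condition: each purchases row is matched to all customers rows instead of just its own

Fix: Add ON c.customer_id = p.id to the JOIN

Corrected query:
SELECT c.id, p.name, c.amount FROM customers p JOIN purchases c ON c.customer_id = p.id

Result:
id | name  | amount 
---+-------+--------
1  | Dave  | 1500.22
2  | Bob   | 1549.13
3  | Frank | 1099.64
4  | Eve   | 1852.61
5  | Bob   | 69.87  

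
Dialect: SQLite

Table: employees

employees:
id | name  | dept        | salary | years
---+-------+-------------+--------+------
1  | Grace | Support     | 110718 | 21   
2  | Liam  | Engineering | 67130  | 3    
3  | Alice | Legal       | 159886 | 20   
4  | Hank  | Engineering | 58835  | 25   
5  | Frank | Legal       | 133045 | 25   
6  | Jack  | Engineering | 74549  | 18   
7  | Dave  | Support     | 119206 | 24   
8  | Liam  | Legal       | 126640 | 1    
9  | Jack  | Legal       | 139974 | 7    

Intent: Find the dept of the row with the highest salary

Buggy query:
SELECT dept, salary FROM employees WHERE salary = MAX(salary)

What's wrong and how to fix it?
Bug: WHERE is evaluated per row; an aggregate over the whole table isn't defined there

Fix: Use a subquery: WHERE salary = (SELECT MAX(salary) FROM employees)

Corrected query:
SELECT dept, salary FROM employees WHERE salary = (SELECT MAX(salary) FROM employees)

Result:
dept  | salary
------+-------
Legal | 159886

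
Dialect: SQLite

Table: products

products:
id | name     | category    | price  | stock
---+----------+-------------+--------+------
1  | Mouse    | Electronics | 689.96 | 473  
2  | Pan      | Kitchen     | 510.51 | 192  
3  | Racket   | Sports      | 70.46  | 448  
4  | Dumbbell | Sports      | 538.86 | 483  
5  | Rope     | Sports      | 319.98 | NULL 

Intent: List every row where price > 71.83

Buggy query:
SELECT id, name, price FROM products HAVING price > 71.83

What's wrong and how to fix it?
Bug: HAVING filters the output of aggregation, but this query has no GROUP BY and no aggregate functions, so SQLite rejects it (HAVING clause on a non-aggregate query); the condition here is per row

Fix: Use WHERE for row-level filtering

Corrected query:
SELECT id, name, price FROM products WHERE price > 71.83

Result:
id | name     | price 
---+----------+-------
1  | Mouse    | 689.96
2  | Pan      | 510.51
4  | Dumbbell | 538.86
5  | Rope     | 319.98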